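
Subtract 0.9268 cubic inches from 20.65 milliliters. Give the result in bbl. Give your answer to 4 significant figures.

3.436 × 10^-5 bbl

20.65 mL = 0.000129885 bbl and 0.9268 in³ = 9.55267 × 10^-5 bbl.
0.000129885 − 9.55267 × 10^-5 ≈ 3.436 × 10^-5 bbl.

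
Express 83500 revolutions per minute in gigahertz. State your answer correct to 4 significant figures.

1.392e-6 GHz

1 revolution per minute = 1.66667e-11 gigahertz.
Then 83500 × 1.66667e-11 ≈ 1.392e-6 GHz.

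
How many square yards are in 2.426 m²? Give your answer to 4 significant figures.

1 square meter = 1.19599 yd².
Then 2.426 × 1.19599 ≈ 2.901 yd².

2.901 square yards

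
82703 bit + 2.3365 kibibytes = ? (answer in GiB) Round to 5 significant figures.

82703 bit = 9.62790e-6 GiB and 2.3365 KiB = 2.22826e-6 GiB.
9.62790e-6 + 2.22826e-6 ≈ 1.1856e-5 GiB.

1.1856e-5 gibibytes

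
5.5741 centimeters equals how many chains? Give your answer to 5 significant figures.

1 centimeter = 0.000497097 chains.
Thus 5.5741 × 0.000497097 ≈ 0.0027709 chain.

0.0027709 chains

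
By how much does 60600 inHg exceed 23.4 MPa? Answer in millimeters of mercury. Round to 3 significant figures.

60600 inHg = 1.53924 × 10^6 mmHg and 23.4 MPa = 175514 mmHg.
1.53924 × 10^6 − 175514 ≈ 1.36 × 10^6 mmHg.

1.36 × 10^6 millimeters of mercury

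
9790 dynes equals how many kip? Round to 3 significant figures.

1 dyn = 2.24809e-9 kip.
Then 9790 × 2.24809e-9 ≈ 2.20e-5 kip.

2.20e-5 kip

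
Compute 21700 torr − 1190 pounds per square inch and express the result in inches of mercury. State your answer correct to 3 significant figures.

-1570 inHg

21700 torr = 854.331 inHg and 1190 psi = 2422.86 inHg.
854.331 − 2422.86 ≈ -1570 inHg.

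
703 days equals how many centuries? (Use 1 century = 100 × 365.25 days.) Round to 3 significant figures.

0.0192 century

1 d = 2.73785 × 10^-5 centuries.
Then 703 × 2.73785 × 10^-5 ≈ 0.0192 century.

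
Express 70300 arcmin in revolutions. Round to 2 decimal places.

3.25 rev

1 arcminute = 4.62963 × 10^-5 rev.
So 70300 × 4.62963 × 10^-5 ≈ 3.25 rev.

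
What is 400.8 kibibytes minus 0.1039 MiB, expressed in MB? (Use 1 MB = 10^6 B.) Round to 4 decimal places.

400.8 KiB = 0.410419 MB and 0.1039 MiB = 0.108947 MB.
0.410419 − 0.108947 ≈ 0.3015 MB.

0.3015 MB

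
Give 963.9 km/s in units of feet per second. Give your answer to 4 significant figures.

1 kilometer per second = 3280.84 feet per second.
So 963.9 × 3280.84 ≈ 3.162e+6 ft/s.

3.162e+6 ft/s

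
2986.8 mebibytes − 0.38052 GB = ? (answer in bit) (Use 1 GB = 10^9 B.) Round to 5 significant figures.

2.2011e+10 bits

2986.8 MiB = 2.50551e+10 bit and 0.38052 GB = 3.04416e+9 bit.
2.50551e+10 − 3.04416e+9 ≈ 2.2011e+10 bit.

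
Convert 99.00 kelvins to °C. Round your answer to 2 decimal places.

-174.15 °C

K = °C + 273.15.
Applying the formula gives -174.15 °C.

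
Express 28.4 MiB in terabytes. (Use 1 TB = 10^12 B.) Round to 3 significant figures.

2.98 × 10^-5 TB

1 mebibyte = 1.04858 × 10^-6 terabytes.
So 28.4 × 1.04858 × 10^-6 ≈ 2.98 × 10^-5 TB.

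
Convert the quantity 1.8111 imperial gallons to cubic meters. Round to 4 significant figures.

0.008233 cubic meters

1 imp gal = 0.00454609 cubic meters.
Thus 1.8111 × 0.00454609 ≈ 0.008233 m³.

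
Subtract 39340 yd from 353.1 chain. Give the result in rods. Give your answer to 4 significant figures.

-5740 rods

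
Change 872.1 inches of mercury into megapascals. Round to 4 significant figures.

1 inHg = 0.00338639 MPa.
872.1 × 0.00338639 ≈ 2.953 MPa.

2.953 MPa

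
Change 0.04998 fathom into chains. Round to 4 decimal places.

0.0045 chains

1 fathom = 0.0909091 chain.
Thus 0.04998 × 0.0909091 ≈ 0.0045 chain.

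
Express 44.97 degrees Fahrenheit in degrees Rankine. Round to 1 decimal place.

504.6 °R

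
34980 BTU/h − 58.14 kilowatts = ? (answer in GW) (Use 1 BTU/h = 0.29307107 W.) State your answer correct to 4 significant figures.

34980 BTU/h = 1.02516 × 10^-5 GW and 58.14 kW = 5.81400 × 10^-5 GW.
1.02516 × 10^-5 − 5.81400 × 10^-5 ≈ -4.789 × 10^-5 GW.

-4.789 × 10^-5 GW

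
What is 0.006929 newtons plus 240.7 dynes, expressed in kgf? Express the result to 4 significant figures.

0.0009520 kgf

0.006929 N = 0.000706561 kgf and 240.7 dyn = 0.000245446 kgf.
0.000706561 + 0.000245446 ≈ 0.0009520 kgf.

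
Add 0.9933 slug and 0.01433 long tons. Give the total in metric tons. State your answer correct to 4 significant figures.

0.9933 slug = 0.0144961 t and 0.01433 long ton = 0.0145600 t.
0.0144961 + 0.0145600 ≈ 0.02906 t.

0.02906 t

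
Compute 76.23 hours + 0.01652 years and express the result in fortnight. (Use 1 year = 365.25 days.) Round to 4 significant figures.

76.23 h = 0.226875 fortnight and 0.01652 yr = 0.430995 fortnight.
0.226875 + 0.430995 ≈ 0.6579 fortnight.

0.6579 fortnight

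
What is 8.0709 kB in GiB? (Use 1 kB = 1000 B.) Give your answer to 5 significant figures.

7.5166e-6 gibibytes

1 kB = 9.31323e-7 GiB.
Thus 8.0709 × 9.31323e-7 ≈ 7.5166e-6 GiB.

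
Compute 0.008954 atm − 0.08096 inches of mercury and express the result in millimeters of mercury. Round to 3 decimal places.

0.008954 atm = 6.80504 mmHg and 0.08096 inHg = 2.05638 mmHg.
6.80504 − 2.05638 ≈ 4.749 mmHg.

4.749 millimeters of mercury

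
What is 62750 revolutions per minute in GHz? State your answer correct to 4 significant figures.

1.046e-6 gigahertz

1 rpm = 1.66667e-11 GHz.
62750 × 1.66667e-11 ≈ 1.046e-6 GHz.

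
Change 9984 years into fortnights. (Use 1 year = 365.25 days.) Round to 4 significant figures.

260500 fortnight

1 year = 26.0893 fortnights.
9984 × 26.0893 ≈ 260500 fortnight.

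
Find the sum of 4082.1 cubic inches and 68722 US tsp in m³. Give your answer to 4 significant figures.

0.4056 m³

4082.1 in³ = 0.0668936 m³ and 68722 US tsp = 0.338725 m³.
0.0668936 + 0.338725 ≈ 0.4056 m³.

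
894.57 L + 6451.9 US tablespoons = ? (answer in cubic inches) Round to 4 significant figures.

60410 cubic inches

894.57 L = 54590.0 in³ and 6451.9 US tbsp = 5821.83 in³.
54590.0 + 5821.83 ≈ 60410 in³.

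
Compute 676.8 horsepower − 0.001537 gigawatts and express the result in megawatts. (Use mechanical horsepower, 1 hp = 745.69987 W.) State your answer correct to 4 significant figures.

676.8 hp = 0.504690 MW and 0.001537 GW = 1.53700 MW.
0.504690 − 1.53700 ≈ -1.032 MW.

-1.032 megawatts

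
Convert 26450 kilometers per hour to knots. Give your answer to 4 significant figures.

14280 knots

1 km/h = 0.539957 knots.
Thus 26450 × 0.539957 ≈ 14280 kn.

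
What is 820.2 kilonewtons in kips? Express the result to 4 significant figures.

1 kilonewton = 0.224809 kip.
Thus 820.2 × 0.224809 ≈ 184.4 kip.

184.4 kips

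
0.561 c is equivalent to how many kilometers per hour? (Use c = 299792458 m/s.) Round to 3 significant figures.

1 c = 1.07925 × 10^9 km/h.
Then 0.561 × 1.07925 × 10^9 ≈ 6.05 × 10^8 km/h.

6.05 × 10^8 km/h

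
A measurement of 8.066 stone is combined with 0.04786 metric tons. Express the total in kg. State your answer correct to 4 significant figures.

99.08 kilograms

8.066 st = 51.2215 kg and 0.04786 t = 47.8600 kg.
51.2215 + 47.8600 ≈ 99.08 kg.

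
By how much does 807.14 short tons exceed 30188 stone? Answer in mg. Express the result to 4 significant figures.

5.405 × 10^11 milligrams

807.14 short ton = 7.32225 × 10^11 mg and 30188 st = 1.91703 × 10^11 mg.
7.32225 × 10^11 − 1.91703 × 10^11 ≈ 5.405 × 10^11 mg.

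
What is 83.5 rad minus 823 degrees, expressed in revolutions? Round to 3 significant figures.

83.5 rad = 13.2894 rev and 823 ° = 2.28611 rev.
13.2894 − 2.28611 ≈ 11.0 rev.

11.0 rev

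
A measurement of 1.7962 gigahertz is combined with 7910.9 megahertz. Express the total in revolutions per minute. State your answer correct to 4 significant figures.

1.7962 GHz = 1.07772 × 10^11 rpm and 7910.9 MHz = 4.74654 × 10^11 rpm.
1.07772 × 10^11 + 4.74654 × 10^11 ≈ 5.824 × 10^11 rpm.

5.824 × 10^11 revolutions per minute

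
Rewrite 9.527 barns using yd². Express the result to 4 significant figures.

1 barn = 1.19599 × 10^-28 yd².
Then 9.527 × 1.19599 × 10^-28 ≈ 1.139 × 10^-27 yd².

1.139 × 10^-27 yd²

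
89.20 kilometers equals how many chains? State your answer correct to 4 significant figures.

4434 chain

1 kilometer = 49.7097 chain.
89.20 × 49.7097 ≈ 4434 chain.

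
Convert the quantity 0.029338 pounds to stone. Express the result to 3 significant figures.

1 lb = 0.0714286 st.
So 0.029338 × 0.0714286 ≈ 0.00210 st.

0.00210 st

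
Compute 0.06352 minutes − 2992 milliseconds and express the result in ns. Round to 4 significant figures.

0.06352 min = 3.81120e+9 ns and 2992 ms = 2.99200e+9 ns.
3.81120e+9 − 2.99200e+9 ≈ 8.192e+8 ns.

8.192e+8 nanoseconds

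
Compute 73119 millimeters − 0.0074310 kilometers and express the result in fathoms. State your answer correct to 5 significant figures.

35.919 fathom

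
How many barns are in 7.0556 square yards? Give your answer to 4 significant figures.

5.899 × 10^28 barns

1 square yard = 8.36127 × 10^27 barn.
Thus 7.0556 × 8.36127 × 10^27 ≈ 5.899 × 10^28 barn.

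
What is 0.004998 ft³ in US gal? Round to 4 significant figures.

0.03739 US gallons

1 ft³ = 7.48052 US gal.
Then 0.004998 × 7.48052 ≈ 0.03739 US gal.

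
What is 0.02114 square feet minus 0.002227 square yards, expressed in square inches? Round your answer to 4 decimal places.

0.1580 in²

0.02114 ft² = 3.04416 in² and 0.002227 yd² = 2.88619 in².
3.04416 − 2.88619 ≈ 0.1580 in².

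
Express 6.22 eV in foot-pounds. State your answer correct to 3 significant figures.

7.35e-19 ft·lbf

1 electronvolt = 1.18170e-19 foot-pounds.
6.22 × 1.18170e-19 ≈ 7.35e-19 ft·lbf.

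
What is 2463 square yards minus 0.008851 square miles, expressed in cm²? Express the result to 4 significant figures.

-2.086e+8 cm²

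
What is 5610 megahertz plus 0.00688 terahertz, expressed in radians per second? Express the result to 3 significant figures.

7.85e+10 rad/s

5610 MHz = 3.52487e+10 rad/s and 0.00688 THz = 4.32283e+10 rad/s.
3.52487e+10 + 4.32283e+10 ≈ 7.85e+10 rad/s.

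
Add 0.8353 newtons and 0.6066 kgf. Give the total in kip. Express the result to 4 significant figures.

0.8353 N = 0.000187783 kip and 0.6066 kgf = 0.00133732 kip.
0.000187783 + 0.00133732 ≈ 0.001525 kip.

0.001525 kips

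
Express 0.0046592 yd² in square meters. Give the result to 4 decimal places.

0.0039 square meters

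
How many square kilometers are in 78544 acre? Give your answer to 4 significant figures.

317.9 square kilometers

1 acre = 0.00404686 square kilometers.
So 78544 × 0.00404686 ≈ 317.9 km².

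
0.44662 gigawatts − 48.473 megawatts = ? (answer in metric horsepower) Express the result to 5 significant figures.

541330 metric horsepower

0.44662 GW = 607234 PS and 48.473 MW = 65904.9 PS.
607234 − 65904.9 ≈ 541330 PS.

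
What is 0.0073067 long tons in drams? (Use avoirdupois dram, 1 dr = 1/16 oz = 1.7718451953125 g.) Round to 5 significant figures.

1 long ton = 573440 drams.
Then 0.0073067 × 573440 ≈ 4190.0 dr.

4190.0 dr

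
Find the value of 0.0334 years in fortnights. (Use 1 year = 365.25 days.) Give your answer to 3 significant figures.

0.871 fortnights

1 yr = 26.0893 fortnight.
Then 0.0334 × 26.0893 ≈ 0.871 fortnight.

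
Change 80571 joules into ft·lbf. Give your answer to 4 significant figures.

1 joule = 0.737562 ft·lbf.
Then 80571 × 0.737562 ≈ 59430 ft·lbf.

59430 ft·lbf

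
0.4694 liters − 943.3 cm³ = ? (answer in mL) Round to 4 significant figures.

0.4694 L = 469.400 mL and 943.3 cm³ = 943.300 mL.
469.400 − 943.300 ≈ -473.9 mL.

-473.9 milliliters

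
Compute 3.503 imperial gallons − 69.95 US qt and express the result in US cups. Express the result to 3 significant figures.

3.503 imp gal = 67.3108 US cup and 69.95 US qt = 279.800 US cup.
67.3108 − 279.800 ≈ -212 US cup.

-212 US cups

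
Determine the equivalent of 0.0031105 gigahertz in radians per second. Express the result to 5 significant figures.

1.9544 × 10^7 rad/s

1 GHz = 6.28319 × 10^9 rad/s.
0.0031105 × 6.28319 × 10^9 ≈ 1.9544 × 10^7 rad/s.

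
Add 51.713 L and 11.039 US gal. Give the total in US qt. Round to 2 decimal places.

98.80 US qt

51.713 L = 54.6445 US qt and 11.039 US gal = 44.1560 US qt.
54.6445 + 44.1560 ≈ 98.80 US qt.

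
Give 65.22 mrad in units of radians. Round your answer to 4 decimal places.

0.0652 rad

1 milliradian = 0.00100000 rad.
Then 65.22 × 0.00100000 ≈ 0.0652 rad.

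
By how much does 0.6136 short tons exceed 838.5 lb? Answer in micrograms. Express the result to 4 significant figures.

0.6136 short ton = 5.56649e+11 μg and 838.5 lb = 3.80337e+11 μg.
5.56649e+11 − 3.80337e+11 ≈ 1.763e+11 μg.

1.763e+11 μg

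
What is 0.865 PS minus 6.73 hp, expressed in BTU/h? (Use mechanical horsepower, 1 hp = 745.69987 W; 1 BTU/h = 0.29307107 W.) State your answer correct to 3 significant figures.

0.865 PS = 2170.83 BTU/h and 6.73 hp = 17124.0 BTU/h.
2170.83 − 17124.0 ≈ -15000 BTU/h.

-15000 BTU/h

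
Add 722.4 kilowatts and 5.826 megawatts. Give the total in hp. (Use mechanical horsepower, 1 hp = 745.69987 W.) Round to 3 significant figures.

722.4 kW = 968.754 hp and 5.826 MW = 7812.79 hp.
968.754 + 7812.79 ≈ 8780 hp.

8780 hp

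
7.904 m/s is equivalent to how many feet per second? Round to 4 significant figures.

25.93 ft/s

1 m/s = 3.28084 ft/s.
Thus 7.904 × 3.28084 ≈ 25.93 ft/s.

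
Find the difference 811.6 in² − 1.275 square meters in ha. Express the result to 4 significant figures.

-7.514e-5 hectares

811.6 in² = 5.23612e-5 ha and 1.275 m² = 0.000127500 ha.
5.23612e-5 − 0.000127500 ≈ -7.514e-5 ha.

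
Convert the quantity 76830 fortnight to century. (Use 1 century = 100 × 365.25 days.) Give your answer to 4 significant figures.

29.45 century

1 fortnight = 0.000383299 centuries.
Then 76830 × 0.000383299 ≈ 29.45 century.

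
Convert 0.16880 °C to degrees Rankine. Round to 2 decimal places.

491.97 degrees Rankine

°R = (°C + 273.15) × 9/5.
Applying the formula gives 491.97 °R.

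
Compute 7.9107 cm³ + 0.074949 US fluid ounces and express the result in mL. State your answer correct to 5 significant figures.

10.127 mL

7.9107 cm³ = 7.91070 mL and 0.074949 US fl oz = 2.21651 mL.
7.91070 + 2.21651 ≈ 10.127 mL.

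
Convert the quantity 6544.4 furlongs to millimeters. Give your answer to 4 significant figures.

1.317 × 10^9 millimeters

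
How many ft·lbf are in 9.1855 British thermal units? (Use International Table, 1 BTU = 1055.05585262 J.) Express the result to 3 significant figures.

1 BTU = 778.169 foot-pounds.
9.1855 × 778.169 ≈ 7150 ft·lbf.

7150 foot-pounds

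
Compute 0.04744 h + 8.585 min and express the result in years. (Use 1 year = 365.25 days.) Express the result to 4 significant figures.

2.173 × 10^-5 years

0.04744 h = 5.41182 × 10^-6 yr and 8.585 min = 1.63225 × 10^-5 yr.
5.41182 × 10^-6 + 1.63225 × 10^-5 ≈ 2.173 × 10^-5 yr.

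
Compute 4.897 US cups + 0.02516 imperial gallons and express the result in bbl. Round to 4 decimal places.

0.0080 bbl

4.897 US cup = 0.00728720 bbl and 0.02516 imp gal = 0.000719426 bbl.
0.00728720 + 0.000719426 ≈ 0.0080 bbl.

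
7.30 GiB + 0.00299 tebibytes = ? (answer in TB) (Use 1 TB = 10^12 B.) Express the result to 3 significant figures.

0.0111 terabytes

7.30 GiB = 0.00783832 TB and 0.00299 TiB = 0.00328754 TB.
0.00783832 + 0.00328754 ≈ 0.0111 TB.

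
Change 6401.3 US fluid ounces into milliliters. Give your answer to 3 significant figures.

189000 mL

1 US fluid ounce = 29.5735 milliliters.
6401.3 × 29.5735 ≈ 189000 mL.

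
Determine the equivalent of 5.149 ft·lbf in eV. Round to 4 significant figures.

4.357 × 10^19 eV

1 ft·lbf = 8.46235 × 10^18 eV.
5.149 × 8.46235 × 10^18 ≈ 4.357 × 10^19 eV.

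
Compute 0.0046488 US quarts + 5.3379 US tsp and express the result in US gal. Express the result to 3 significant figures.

0.0046488 US qt = 0.00116220 US gal and 5.3379 US tsp = 0.00695039 US gal.
0.00116220 + 0.00695039 ≈ 0.00811 US gal.

0.00811 US gal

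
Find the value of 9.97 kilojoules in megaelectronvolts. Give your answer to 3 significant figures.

1 kJ = 6.24151 × 10^15 megaelectronvolts.
Then 9.97 × 6.24151 × 10^15 ≈ 6.22 × 10^16 MeV.

6.22 × 10^16 megaelectronvolts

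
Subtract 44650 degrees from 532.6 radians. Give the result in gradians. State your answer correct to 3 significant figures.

-15700 grad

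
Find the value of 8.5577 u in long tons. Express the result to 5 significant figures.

1.3986 × 10^-29 long tons

1 u = 1.63431 × 10^-30 long ton.
So 8.5577 × 1.63431 × 10^-30 ≈ 1.3986 × 10^-29 long ton.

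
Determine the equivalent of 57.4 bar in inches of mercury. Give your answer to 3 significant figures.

1 bar = 29.5300 inches of mercury.
Then 57.4 × 29.5300 ≈ 1700 inHg.

1700 inches of mercury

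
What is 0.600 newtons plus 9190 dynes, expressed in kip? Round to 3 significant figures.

0.600 N = 0.000134885 kip and 9190 dyn = 2.06599e-5 kip.
0.000134885 + 2.06599e-5 ≈ 0.000156 kip.

0.000156 kip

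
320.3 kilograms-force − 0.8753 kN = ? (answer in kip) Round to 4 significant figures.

0.5094 kips

320.3 kgf = 0.706141 kip and 0.8753 kN = 0.196775 kip.
0.706141 − 0.196775 ≈ 0.5094 kip.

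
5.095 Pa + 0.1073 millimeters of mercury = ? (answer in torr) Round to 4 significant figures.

0.1455 torr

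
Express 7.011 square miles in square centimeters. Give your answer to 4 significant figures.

1 mi² = 2.58999 × 10^10 cm².
So 7.011 × 2.58999 × 10^10 ≈ 1.816 × 10^11 cm².

1.816 × 10^11 square centimeters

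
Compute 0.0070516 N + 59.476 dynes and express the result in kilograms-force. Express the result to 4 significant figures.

0.0070516 N = 0.000719063 kgf and 59.476 dyn = 6.06486 × 10^-5 kgf.
0.000719063 + 6.06486 × 10^-5 ≈ 0.0007797 kgf.

0.0007797 kgf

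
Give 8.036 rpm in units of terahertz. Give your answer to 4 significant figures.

1 revolution per minute = 1.66667 × 10^-14 THz.
8.036 × 1.66667 × 10^-14 ≈ 1.339 × 10^-13 THz.

1.339 × 10^-13 terahertz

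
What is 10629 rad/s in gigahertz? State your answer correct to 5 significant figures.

1.6917 × 10^-6 GHz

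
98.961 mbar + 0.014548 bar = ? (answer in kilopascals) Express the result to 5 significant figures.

11.351 kPa

98.961 mbar = 9.89610 kPa and 0.014548 bar = 1.45480 kPa.
9.89610 + 1.45480 ≈ 11.351 kPa.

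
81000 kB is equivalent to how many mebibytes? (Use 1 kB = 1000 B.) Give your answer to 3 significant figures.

77.2 MiB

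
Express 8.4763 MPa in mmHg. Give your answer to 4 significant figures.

1 megapascal = 7500.62 mmHg.
Thus 8.4763 × 7500.62 ≈ 63580 mmHg.

63580 mmHg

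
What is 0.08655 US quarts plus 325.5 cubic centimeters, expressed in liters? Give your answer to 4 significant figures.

0.4074 L

0.08655 US qt = 0.0819068 L and 325.5 cm³ = 0.325500 L.
0.0819068 + 0.325500 ≈ 0.4074 L.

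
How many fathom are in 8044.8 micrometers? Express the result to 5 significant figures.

0.0043990 fathoms

1 μm = 5.46807 × 10^-7 fathom.
Then 8044.8 × 5.46807 × 10^-7 ≈ 0.0043990 fathom.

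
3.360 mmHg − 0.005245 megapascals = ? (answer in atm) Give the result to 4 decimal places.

-0.0473 atmospheres

3.360 mmHg = 0.00442105 atm and 0.005245 MPa = 0.0517641 atm.
0.00442105 − 0.0517641 ≈ -0.0473 atm.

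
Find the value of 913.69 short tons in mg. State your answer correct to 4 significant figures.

8.289 × 10^11 mg

1 short ton = 9.07185 × 10^8 milligrams.
913.69 × 9.07185 × 10^8 ≈ 8.289 × 10^11 mg.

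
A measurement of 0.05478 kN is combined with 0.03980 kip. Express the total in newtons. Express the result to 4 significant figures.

231.8 newtons

0.05478 kN = 54.7800 N and 0.03980 kip = 177.039 N.
54.7800 + 177.039 ≈ 231.8 N.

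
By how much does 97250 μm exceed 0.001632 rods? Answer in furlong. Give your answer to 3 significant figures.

0.000443 furlong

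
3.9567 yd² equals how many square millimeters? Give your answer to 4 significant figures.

1 square yard = 836127 mm².
3.9567 × 836127 ≈ 3.308e+6 mm².

3.308e+6 mm²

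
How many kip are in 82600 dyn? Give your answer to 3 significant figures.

0.000186 kip

1 dyn = 2.24809e-9 kip.
So 82600 × 2.24809e-9 ≈ 0.000186 kip.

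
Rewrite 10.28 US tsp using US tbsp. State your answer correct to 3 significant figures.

3.43 US tablespoons

1 US teaspoon = 0.333333 US tbsp.
Then 10.28 × 0.333333 ≈ 3.43 US tbsp.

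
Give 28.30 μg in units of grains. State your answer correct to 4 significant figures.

0.0004367 gr

1 microgram = 1.54324e-5 grains.
28.30 × 1.54324e-5 ≈ 0.0004367 gr.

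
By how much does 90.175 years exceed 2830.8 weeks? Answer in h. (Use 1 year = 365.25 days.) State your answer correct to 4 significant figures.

314900 hours

90.175 yr = 790474 h and 2830.8 wk = 475574 h.
790474 − 475574 ≈ 314900 h.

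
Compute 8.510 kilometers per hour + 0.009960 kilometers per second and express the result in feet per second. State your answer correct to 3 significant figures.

8.510 km/h = 7.75554 ft/s and 0.009960 km/s = 32.6772 ft/s.
7.75554 + 32.6772 ≈ 40.4 ft/s.

40.4 feet per second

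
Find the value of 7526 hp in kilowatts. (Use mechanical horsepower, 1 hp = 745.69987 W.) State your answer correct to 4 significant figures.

1 hp = 0.745700 kW.
Then 7526 × 0.745700 ≈ 5612 kW.

5612 kilowatts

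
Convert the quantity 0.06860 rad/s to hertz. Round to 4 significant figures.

0.01092 hertz

1 rad/s = 0.159155 hertz.
So 0.06860 × 0.159155 ≈ 0.01092 Hz.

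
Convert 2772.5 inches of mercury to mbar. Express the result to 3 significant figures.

93900 mbar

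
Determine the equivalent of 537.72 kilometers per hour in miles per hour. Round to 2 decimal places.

1 kilometer per hour = 0.621371 mph.
So 537.72 × 0.621371 ≈ 334.12 mph.

334.12 mph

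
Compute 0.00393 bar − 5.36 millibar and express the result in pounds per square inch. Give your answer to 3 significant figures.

0.00393 bar = 0.0569998 psi and 5.36 mbar = 0.0777402 psi.
0.0569998 − 0.0777402 ≈ -0.0207 psi.

-0.0207 psi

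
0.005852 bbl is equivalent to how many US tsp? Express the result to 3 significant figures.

189 US teaspoons

1 oil barrel = 32256.0 US tsp.
0.005852 × 32256.0 ≈ 189 US tsp.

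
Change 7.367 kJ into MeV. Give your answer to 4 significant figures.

4.598 × 10^16 megaelectronvolts

1 kilojoule = 6.24151 × 10^15 MeV.
So 7.367 × 6.24151 × 10^15 ≈ 4.598 × 10^16 MeV.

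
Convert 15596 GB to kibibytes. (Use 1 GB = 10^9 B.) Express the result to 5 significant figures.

1.5230 × 10^10 KiB

1 gigabyte = 976562.5 KiB.
15596 × 976562.5 ≈ 1.5230 × 10^10 KiB.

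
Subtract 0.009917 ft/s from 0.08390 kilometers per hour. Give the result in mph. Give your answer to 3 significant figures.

0.08390 km/h = 0.0521330 mph and 0.009917 ft/s = 0.00676159 mph.
0.0521330 − 0.00676159 ≈ 0.0454 mph.

0.0454 mph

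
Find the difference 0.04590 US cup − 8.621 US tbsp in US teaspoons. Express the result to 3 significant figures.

-23.7 US tsp

0.04590 US cup = 2.20320 US tsp and 8.621 US tbsp = 25.8630 US tsp.
2.20320 − 25.8630 ≈ -23.7 US tsp.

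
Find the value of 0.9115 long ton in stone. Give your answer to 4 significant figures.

145.8 stone

1 long ton = 160.000 st.
So 0.9115 × 160.000 ≈ 145.8 st.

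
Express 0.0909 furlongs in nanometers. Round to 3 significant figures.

1 furlong = 2.01168e+11 nm.
Then 0.0909 × 2.01168e+11 ≈ 1.83e+10 nm.

1.83e+10 nm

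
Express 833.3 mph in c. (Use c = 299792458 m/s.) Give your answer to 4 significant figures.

1.243 × 10^-6 c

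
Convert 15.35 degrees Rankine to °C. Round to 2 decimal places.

°R = (°C + 273.15) × 9/5.
Applying the formula gives -264.62 °C.

-264.62 °C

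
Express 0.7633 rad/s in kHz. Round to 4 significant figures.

1 rad/s = 0.000159155 kHz.
Then 0.7633 × 0.000159155 ≈ 0.0001215 kHz.

0.0001215 kilohertz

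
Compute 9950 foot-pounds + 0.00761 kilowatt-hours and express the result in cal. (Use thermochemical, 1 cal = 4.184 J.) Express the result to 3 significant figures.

9950 ft·lbf = 3224.28 cal and 0.00761 kWh = 6547.80 cal.
3224.28 + 6547.80 ≈ 9770 cal.

9770 calories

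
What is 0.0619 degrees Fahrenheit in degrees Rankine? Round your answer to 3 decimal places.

459.732 °R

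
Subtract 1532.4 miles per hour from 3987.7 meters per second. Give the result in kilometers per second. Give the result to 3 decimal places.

3.303 km/s

3987.7 m/s = 3.98770 km/s and 1532.4 mph = 0.685044 km/s.
3.98770 − 0.685044 ≈ 3.303 km/s.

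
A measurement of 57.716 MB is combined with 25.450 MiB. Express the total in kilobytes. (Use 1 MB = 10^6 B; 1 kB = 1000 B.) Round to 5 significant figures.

57.716 MB = 57716.0 kB and 25.450 MiB = 26686.3 kB.
57716.0 + 26686.3 ≈ 84402 kB.

84402 kilobytes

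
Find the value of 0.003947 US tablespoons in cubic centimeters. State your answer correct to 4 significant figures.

1 US tablespoon = 14.7868 cubic centimeters.
Then 0.003947 × 14.7868 ≈ 0.05836 cm³.

0.05836 cubic centimeters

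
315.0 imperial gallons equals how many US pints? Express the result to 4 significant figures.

3026 US pt

1 imperial gallon = 9.60760 US pints.
So 315.0 × 9.60760 ≈ 3026 US pt.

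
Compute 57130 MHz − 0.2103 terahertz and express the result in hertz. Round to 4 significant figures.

-1.532 × 10^11 hertz

57130 MHz = 5.71300 × 10^10 Hz and 0.2103 THz = 2.10300 × 10^11 Hz.
5.71300 × 10^10 − 2.10300 × 10^11 ≈ -1.532 × 10^11 Hz.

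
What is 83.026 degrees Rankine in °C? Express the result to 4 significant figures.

°R = (°C + 273.15) × 9/5.
Applying the formula gives -227.0 °C.

-227.0 degrees Celsius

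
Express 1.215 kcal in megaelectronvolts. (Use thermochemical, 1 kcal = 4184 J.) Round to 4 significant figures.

1 kcal = 2.61145 × 10^16 MeV.
1.215 × 2.61145 × 10^16 ≈ 3.173 × 10^16 MeV.

3.173 × 10^16 megaelectronvolts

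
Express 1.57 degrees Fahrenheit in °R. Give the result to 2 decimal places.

461.24 °R

°R = °F + 459.67.
Applying the formula gives 461.24 °R.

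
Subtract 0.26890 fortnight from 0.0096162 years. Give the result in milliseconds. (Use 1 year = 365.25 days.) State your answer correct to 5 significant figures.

0.0096162 yr = 3.03464 × 10^8 ms and 0.26890 fortnight = 3.25261 × 10^8 ms.
3.03464 × 10^8 − 3.25261 × 10^8 ≈ -2.1797 × 10^7 ms.

-2.1797 × 10^7 ms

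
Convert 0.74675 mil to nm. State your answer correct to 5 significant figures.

1 mil = 25400.0 nm.
0.74675 × 25400.0 ≈ 18967 nm.

18967 nm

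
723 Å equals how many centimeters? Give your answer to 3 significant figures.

7.23 × 10^-6 cm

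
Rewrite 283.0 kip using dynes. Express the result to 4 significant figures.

1 kip = 4.44822e+8 dyn.
So 283.0 × 4.44822e+8 ≈ 1.259e+11 dyn.

1.259e+11 dyn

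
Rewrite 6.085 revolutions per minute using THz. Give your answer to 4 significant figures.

1.014e-13 THz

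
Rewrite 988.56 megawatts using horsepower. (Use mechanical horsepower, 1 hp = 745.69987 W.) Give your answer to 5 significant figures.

1 megawatt = 1341.02 horsepower.
Thus 988.56 × 1341.02 ≈ 1.3257 × 10^6 hp.

1.3257 × 10^6 horsepower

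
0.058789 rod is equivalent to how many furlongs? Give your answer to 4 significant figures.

1 rod = 0.0250000 furlongs.
Thus 0.058789 × 0.0250000 ≈ 0.001470 furlong.

0.001470 furlong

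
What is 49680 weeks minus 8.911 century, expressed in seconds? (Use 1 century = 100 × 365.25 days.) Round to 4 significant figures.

1.925 × 10^9 seconds

49680 wk = 3.004646 × 10^10 s and 8.911 century = 2.812098 × 10^10 s.
3.004646 × 10^10 − 2.812098 × 10^10 ≈ 1.925 × 10^9 s.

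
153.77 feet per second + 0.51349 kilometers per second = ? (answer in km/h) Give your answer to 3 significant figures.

2020 km/h

153.77 ft/s = 168.729 km/h and 0.51349 km/s = 1848.56 km/h.
168.729 + 1848.56 ≈ 2020 km/h.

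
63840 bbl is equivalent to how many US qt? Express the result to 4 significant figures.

1 oil barrel = 168.000 US qt.
63840 × 168.000 ≈ 1.073 × 10^7 US qt.

1.073 × 10^7 US qt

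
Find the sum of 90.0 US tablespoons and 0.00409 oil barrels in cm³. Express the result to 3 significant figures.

90.0 US tbsp = 1330.81 cm³ and 0.00409 bbl = 650.258 cm³.
1330.81 + 650.258 ≈ 1980 cm³.

1980 cm³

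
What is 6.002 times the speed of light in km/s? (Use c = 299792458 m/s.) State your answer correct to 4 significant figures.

1 speed of light = 299792 kilometers per second.
6.002 × 299792 ≈ 1.799e+6 km/s.

1.799e+6 kilometers per second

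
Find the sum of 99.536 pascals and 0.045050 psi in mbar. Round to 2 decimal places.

4.10 millibar

99.536 Pa = 0.995360 mbar and 0.045050 psi = 3.10609 mbar.
0.995360 + 3.10609 ≈ 4.10 mbar.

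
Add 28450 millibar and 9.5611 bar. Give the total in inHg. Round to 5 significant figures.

1122.5 inches of mercury

28450 mbar = 840.128 inHg and 9.5611 bar = 282.339 inHg.
840.128 + 282.339 ≈ 1122.5 inHg.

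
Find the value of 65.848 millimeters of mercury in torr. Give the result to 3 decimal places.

65.848 torr

1 mmHg = 1.00000 torr.
So 65.848 × 1.00000 ≈ 65.848 torr.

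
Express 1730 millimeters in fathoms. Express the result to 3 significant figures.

0.946 fathom

1 mm = 0.000546807 fathoms.
Thus 1730 × 0.000546807 ≈ 0.946 fathom.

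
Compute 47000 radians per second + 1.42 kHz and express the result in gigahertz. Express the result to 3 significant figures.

47000 rad/s = 7.48028 × 10^-6 GHz and 1.42 kHz = 1.42000 × 10^-6 GHz.
7.48028 × 10^-6 + 1.42000 × 10^-6 ≈ 8.90 × 10^-6 GHz.

8.90 × 10^-6 gigahertz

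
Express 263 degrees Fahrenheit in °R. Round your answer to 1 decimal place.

722.7 °R

°R = °F + 459.67.
Applying the formula gives 722.7 °R.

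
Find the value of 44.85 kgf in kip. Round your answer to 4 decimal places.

1 kilogram-force = 0.00220462 kip.
Then 44.85 × 0.00220462 ≈ 0.0989 kip.

0.0989 kip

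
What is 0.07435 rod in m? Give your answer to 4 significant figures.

0.3739 m

1 rod = 5.02920 meters.
So 0.07435 × 5.02920 ≈ 0.3739 m.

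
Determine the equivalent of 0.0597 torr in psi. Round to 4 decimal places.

0.0012 psi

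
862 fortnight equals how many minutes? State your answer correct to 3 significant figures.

1.74 × 10^7 minutes

1 fortnight = 20160.0 minutes.
Then 862 × 20160.0 ≈ 1.74 × 10^7 min.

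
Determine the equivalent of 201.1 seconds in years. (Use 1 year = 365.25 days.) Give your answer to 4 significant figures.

6.372 × 10^-6 yr

1 second = 3.16881 × 10^-8 yr.
Then 201.1 × 3.16881 × 10^-8 ≈ 6.372 × 10^-6 yr.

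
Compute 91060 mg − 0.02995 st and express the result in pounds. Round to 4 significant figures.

91060 mg = 0.200753 lb and 0.02995 st = 0.419300 lb.
0.200753 − 0.419300 ≈ -0.2185 lb.

-0.2185 lb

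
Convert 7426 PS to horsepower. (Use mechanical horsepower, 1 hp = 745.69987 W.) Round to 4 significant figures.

1 metric horsepower = 0.986320 horsepower.
Thus 7426 × 0.986320 ≈ 7324 hp.

7324 horsepower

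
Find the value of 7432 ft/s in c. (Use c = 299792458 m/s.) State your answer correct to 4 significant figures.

1 ft/s = 1.01670 × 10^-9 c.
7432 × 1.01670 × 10^-9 ≈ 7.556 × 10^-6 c.

7.556 × 10^-6 times the speed of light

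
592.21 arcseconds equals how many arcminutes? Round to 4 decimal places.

1 arcsecond = 0.0166667 arcmin.
So 592.21 × 0.0166667 ≈ 9.8702 arcmin.

9.8702 arcminutes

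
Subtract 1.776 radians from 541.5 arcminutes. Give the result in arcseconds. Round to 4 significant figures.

541.5 arcmin = 32490.0 arcsec and 1.776 rad = 366326 arcsec.
32490.0 − 366326 ≈ -333800 arcsec.

-333800 arcsec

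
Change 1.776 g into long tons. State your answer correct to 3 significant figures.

1 g = 9.84207e-7 long ton.
So 1.776 × 9.84207e-7 ≈ 1.75e-6 long ton.

1.75e-6 long ton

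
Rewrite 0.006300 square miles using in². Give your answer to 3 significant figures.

1 square mile = 4.01449 × 10^9 in².
0.006300 × 4.01449 × 10^9 ≈ 2.53 × 10^7 in².

2.53 × 10^7 in²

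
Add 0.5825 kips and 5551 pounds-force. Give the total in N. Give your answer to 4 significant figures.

27280 newtons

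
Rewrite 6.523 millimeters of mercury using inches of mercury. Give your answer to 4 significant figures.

0.2568 inches of mercury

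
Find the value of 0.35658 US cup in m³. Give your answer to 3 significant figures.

1 US cup = 0.000236588 cubic meters.
0.35658 × 0.000236588 ≈ 8.44 × 10^-5 m³.

8.44 × 10^-5 cubic meters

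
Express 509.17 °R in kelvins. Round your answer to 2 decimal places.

°R = K × 9/5.
Applying the formula gives 282.87 K.

282.87 K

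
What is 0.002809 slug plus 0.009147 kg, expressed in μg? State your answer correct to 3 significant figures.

5.01 × 10^7 micrograms

0.002809 slug = 4.09943 × 10^7 μg and 0.009147 kg = 9.14700 × 10^6 μg.
4.09943 × 10^7 + 9.14700 × 10^6 ≈ 5.01 × 10^7 μg.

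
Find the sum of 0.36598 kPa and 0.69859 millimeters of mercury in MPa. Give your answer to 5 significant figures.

0.36598 kPa = 0.000365980 MPa and 0.69859 mmHg = 9.31377e-5 MPa.
0.000365980 + 9.31377e-5 ≈ 0.00045912 MPa.

0.00045912 megapascals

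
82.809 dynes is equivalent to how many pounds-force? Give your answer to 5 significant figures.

1 dyne = 2.24809e-6 lbf.
Then 82.809 × 2.24809e-6 ≈ 0.00018616 lbf.

0.00018616 pounds-force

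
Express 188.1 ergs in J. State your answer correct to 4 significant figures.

1.881 × 10^-5 joules

1 erg = 1.00000 × 10^-7 joules.
Thus 188.1 × 1.00000 × 10^-7 ≈ 1.881 × 10^-5 J.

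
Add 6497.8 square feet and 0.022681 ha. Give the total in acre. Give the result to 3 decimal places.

0.205 acre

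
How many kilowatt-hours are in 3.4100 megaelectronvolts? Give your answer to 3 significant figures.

1 MeV = 4.45049e-20 kilowatt-hours.
Then 3.4100 × 4.45049e-20 ≈ 1.52e-19 kWh.

1.52e-19 kilowatt-hours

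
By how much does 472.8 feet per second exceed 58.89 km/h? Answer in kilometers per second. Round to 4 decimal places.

0.1278 kilometers per second

472.8 ft/s = 0.144109 km/s and 58.89 km/h = 0.0163583 km/s.
0.144109 − 0.0163583 ≈ 0.1278 km/s.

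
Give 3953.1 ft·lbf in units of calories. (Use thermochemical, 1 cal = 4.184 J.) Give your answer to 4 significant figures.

1281 cal

1 foot-pound = 0.324048 calories.
Thus 3953.1 × 0.324048 ≈ 1281 cal.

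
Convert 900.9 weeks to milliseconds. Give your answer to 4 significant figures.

1 wk = 6.04800e+8 milliseconds.
So 900.9 × 6.04800e+8 ≈ 5.449e+11 ms.

5.449e+11 milliseconds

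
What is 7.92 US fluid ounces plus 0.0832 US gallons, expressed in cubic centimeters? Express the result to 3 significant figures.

7.92 US fl oz = 234.222 cm³ and 0.0832 US gal = 314.946 cm³.
234.222 + 314.946 ≈ 549 cm³.

549 cubic centimeters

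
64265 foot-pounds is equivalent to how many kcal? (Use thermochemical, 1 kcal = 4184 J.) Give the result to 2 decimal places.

20.82 kilocalories

1 ft·lbf = 0.000324048 kcal.
Thus 64265 × 0.000324048 ≈ 20.82 kcal.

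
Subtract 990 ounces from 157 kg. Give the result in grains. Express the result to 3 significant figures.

157 kg = 2.42288 × 10^6 gr and 990 oz = 433125 gr.
2.42288 × 10^6 − 433125 ≈ 1.99 × 10^6 gr.

1.99 × 10^6 gr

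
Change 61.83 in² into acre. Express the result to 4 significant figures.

1 square inch = 1.59423e-7 acres.
So 61.83 × 1.59423e-7 ≈ 9.857e-6 acre.

9.857e-6 acres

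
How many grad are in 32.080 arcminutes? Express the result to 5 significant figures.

0.59407 grad

1 arcmin = 0.0185185 gradians.
Thus 32.080 × 0.0185185 ≈ 0.59407 grad.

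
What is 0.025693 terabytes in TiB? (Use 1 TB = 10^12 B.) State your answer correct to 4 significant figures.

0.02337 tebibytes

1 terabyte = 0.909495 TiB.
Then 0.025693 × 0.909495 ≈ 0.02337 TiB.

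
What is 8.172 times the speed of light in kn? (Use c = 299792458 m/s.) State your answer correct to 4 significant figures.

4.762 × 10^9 knots

1 speed of light = 5.82750 × 10^8 kn.
8.172 × 5.82750 × 10^8 ≈ 4.762 × 10^9 kn.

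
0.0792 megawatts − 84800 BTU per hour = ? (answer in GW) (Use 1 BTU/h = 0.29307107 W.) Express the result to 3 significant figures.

5.43e-5 GW

0.0792 MW = 7.92000e-5 GW and 84800 BTU/h = 2.48524e-5 GW.
7.92000e-5 − 2.48524e-5 ≈ 5.43e-5 GW.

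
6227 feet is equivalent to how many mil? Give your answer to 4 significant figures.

1 ft = 12000.0 mils.
Then 6227 × 12000.0 ≈ 7.472 × 10^7 mil.

7.472 × 10^7 mil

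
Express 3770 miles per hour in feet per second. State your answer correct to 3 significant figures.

5530 ft/s

1 mile per hour = 1.46667 feet per second.
So 3770 × 1.46667 ≈ 5530 ft/s.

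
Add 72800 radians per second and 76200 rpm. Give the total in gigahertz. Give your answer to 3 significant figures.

1.29e-5 gigahertz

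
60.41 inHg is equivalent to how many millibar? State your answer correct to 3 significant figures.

2050 mbar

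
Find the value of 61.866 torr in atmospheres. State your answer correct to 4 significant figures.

1 torr = 0.00131579 atm.
61.866 × 0.00131579 ≈ 0.08140 atm.

0.08140 atm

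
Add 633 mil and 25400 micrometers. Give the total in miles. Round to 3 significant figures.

2.58e-5 miles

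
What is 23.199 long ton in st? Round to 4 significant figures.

1 long ton = 160.000 stone.
Then 23.199 × 160.000 ≈ 3712 st.

3712 stone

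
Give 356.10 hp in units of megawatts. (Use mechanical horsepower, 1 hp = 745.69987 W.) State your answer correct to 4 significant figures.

1 horsepower = 0.000745700 MW.
Thus 356.10 × 0.000745700 ≈ 0.2655 MW.

0.2655 MW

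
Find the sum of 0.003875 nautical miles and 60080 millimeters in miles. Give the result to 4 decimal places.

0.0418 miles

0.003875 nmi = 0.00445927 mi and 60080 mm = 0.0373320 mi.
0.00445927 + 0.0373320 ≈ 0.0418 mi.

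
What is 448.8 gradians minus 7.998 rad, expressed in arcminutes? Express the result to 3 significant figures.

448.8 grad = 24235.2 arcmin and 7.998 rad = 27495.1 arcmin.
24235.2 − 27495.1 ≈ -3260 arcmin.

-3260 arcmin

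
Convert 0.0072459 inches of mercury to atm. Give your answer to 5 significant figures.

1 inch of mercury = 0.0334211 atm.
0.0072459 × 0.0334211 ≈ 0.00024217 atm.

0.00024217 atm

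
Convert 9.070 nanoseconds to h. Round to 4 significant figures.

1 nanosecond = 2.77778 × 10^-13 hours.
So 9.070 × 2.77778 × 10^-13 ≈ 2.519 × 10^-12 h.

2.519 × 10^-12 h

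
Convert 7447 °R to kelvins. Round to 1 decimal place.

°R = K × 9/5.
Applying the formula gives 4137.2 K.

4137.2 K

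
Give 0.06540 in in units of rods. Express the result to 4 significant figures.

0.0003303 rods

1 inch = 0.00505051 rod.
0.06540 × 0.00505051 ≈ 0.0003303 rod.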